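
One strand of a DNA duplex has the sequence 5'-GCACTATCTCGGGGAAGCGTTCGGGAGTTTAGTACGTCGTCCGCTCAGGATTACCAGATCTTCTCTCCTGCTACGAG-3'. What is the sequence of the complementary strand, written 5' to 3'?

5'-CTCGTAGCAGGAGAGAAGATCTGGTAATCCTGAGCGGACGACGTACTAAACTCCCGAACGCTTCCCCGAGATAGTGC-3'

Pairing A↔T and G↔C gives CGTGATAGAGCCCCTTCGCAAGCCCTCAAATCATGCAGCAGGCGAGTCCTAATGGTCTAGAAGAGAGGACGATGCTC, running 3'→5'. Reverse for the 5'→3' convention.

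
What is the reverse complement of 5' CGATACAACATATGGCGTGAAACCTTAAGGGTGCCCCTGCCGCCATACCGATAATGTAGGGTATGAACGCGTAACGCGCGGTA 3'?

Reading the sequence 3'→5' and pairing each base (A↔T, G↔C) gives the reverse complement directly.

5'-TACCGCGCGTTACGCGTTCATACCCTACATTATCGGTATGGCGGCAGGGGCACCCTTAAGGTTTCACGCCATATGTTGTATCG-3'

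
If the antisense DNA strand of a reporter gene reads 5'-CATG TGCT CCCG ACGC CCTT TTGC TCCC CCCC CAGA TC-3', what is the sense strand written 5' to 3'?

The coding strand is complementary and antiparallel to the template: take the complement (A↔T, G↔C) and reverse.

5'-GATCTGGGGGGGGAGCAAAAGGGCGTCGGGAGCACATG-3'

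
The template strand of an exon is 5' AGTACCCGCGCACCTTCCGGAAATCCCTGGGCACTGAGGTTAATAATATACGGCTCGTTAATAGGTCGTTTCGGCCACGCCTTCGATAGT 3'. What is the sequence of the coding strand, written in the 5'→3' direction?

The coding strand is complementary and antiparallel to the template: take the complement (A↔T, G↔C) and reverse.

5'-ACTATCGAAGGCGTGGCCGAAACGACCTATTAACGAGCCGTATATTATTAACCTCAGTGCCCAGGGATTTCCGGAAGGTGCGCGGGTACT-3'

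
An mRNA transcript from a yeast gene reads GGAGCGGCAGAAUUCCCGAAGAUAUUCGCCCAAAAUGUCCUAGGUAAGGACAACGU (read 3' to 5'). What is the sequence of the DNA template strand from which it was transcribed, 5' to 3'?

5′-CCTCGCCGTCTTAAGGGCTTCTATAAGCGGGTTTTACAGGATCCATTCCTGTTGCA-3′

Written 5'→3' the mRNA is UGCAACAGGAAUGGAUCCUGUAAAACCCGCUUAUAGAAGCCCUUAAGACGGCGAGG, so the coding DNA strand is TGCAACAGGAATGGATCCTGTAAAACCCGCTTATAGAAGCCCTTAAGACGGCGAGG. The template is its reverse complement.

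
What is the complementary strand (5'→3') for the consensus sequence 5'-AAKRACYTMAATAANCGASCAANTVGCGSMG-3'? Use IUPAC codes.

Standard pairs A↔T, G↔C; ambiguity codes pair R↔Y, M↔K, S↔S, V↔B, N↔N. Complement (TTMYTGRAKTTATTNGCTSGTTNABCGCSKC), then reverse for 5'→3'.

5′-CKSCGCBANTTGSTCGNTTATTKARGTYMTT-3′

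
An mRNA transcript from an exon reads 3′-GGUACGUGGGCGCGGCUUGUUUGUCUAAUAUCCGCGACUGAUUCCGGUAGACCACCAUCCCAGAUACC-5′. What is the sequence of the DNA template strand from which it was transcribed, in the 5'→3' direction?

5'-CCATGCACCCGCGCCGAACAAACAGATTATAGGCGCTGACTAAGGCCATCTGGTGGTAGGGTCTATGG-3'

Written 5'→3' the mRNA is CCAUAGACCCUACCACCAGAUGGCCUUAGUCAGCGCCUAUAAUCUGUUUGUUCGGCGCGGGUGCAUGG, so the coding DNA strand is CCATAGACCCTACCACCAGATGGCCTTAGTCAGCGCCTATAATCTGTTTGTTCGGCGCGGGTGCATGG. The template is its reverse complement.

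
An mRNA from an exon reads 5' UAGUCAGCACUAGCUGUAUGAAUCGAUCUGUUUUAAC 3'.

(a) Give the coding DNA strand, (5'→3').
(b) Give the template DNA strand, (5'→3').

(a) 5'-TAGTCAGCACTAGCTGTATGAATCGATCTGTTTTAAC-3'
(b) 5'-GTTAAAACAGATCGATTCATACAGCTAGTGCTGACTA-3'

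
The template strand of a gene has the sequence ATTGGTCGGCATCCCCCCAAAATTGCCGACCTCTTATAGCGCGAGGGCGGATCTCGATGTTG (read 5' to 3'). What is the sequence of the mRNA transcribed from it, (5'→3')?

The mRNA has the sequence of the coding strand (reverse complement of the template) with T→U. Reverse complement of ATTGGTCGGCATCCCCCCAAAATTGCCGACCTCTTATAGCGCGAGGGCGGATCTCGATGTTG is CAACATCGAGATCCGCCCTCGCGCTATAAGAGGTCGGCAATTTTGGGGGGATGCCGACCAAT; then T→U.

5'-CAACAUCGAGAUCCGCCCUCGCGCUAUAAGAGGUCGGCAAUUUUGGGGGGAUGCCGACCAAU-3'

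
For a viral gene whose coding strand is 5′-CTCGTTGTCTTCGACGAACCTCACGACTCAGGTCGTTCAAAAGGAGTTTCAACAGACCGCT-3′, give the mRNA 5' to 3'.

5'-CUCGUUGUCUUCGACGAACCUCACGACUCAGGUCGUUCAAAAGGAGUUUCAACAGACCGCU-3'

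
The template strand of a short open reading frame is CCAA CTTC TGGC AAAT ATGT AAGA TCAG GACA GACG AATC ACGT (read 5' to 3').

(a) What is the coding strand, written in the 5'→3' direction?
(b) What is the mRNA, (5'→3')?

(a) The coding strand is the reverse complement of the template: complement GGTTGAAGACCGTTTATACATTCTAGTCCTGTCTGCTTAGTGCA, then reverse.
(b) mRNA has the coding-strand sequence with T→U.

(a) 5'-ACGTGATTCGTCTGTCCTGATCTTACATATTTGCCAGAAGTTGG-3'
(b) 5′-ACGUGAUUCGUCUGUCCUGAUCUUACAUAUUUGCCAGAAGUUGG-3′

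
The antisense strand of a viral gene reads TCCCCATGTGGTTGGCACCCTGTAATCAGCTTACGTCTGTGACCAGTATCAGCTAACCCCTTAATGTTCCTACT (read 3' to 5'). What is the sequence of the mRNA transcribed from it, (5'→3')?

5'-AGGGGUACACCAACCGUGGGACAUUAGUCGAAUGCAGACACUGGUCAUAGUCGAUUGGGGAAUUACAAGGAUGA-3'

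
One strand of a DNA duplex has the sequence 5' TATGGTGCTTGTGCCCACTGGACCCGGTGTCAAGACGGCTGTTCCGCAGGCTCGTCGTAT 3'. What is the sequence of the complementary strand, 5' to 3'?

5'-ATACGACGAGCCTGCGGAACAGCCGTCTTGACACCGGGTCCAGTGGGCACAAGCACCATA-3'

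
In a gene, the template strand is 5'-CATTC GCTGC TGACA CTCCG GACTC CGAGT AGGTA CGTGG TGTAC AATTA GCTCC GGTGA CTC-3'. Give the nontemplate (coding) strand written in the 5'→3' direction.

5'-GAGTCACCGGAGCTAATTGTACACCACGTACCTACTCGGAGTCCGGAGTGTCAGCAGCGAATG-3'

The coding strand is complementary and antiparallel to the template: take the complement (A↔T, G↔C) and reverse.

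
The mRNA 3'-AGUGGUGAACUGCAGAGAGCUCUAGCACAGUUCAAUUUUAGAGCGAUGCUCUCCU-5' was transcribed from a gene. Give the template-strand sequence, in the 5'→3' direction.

5′-TCACCACTTGACGTCTCTCGAGATCGTGTCAAGTTAAAATCTCGCTACGAGAGGA-3′

Written 5'→3' the mRNA is UCCUCUCGUAGCGAGAUUUUAACUUGACACGAUCUCGAGAGACGUCAAGUGGUGA, so the coding DNA strand is TCCTCTCGTAGCGAGATTTTAACTTGACACGATCTCGAGAGACGTCAAGTGGTGA. The template is its reverse complement.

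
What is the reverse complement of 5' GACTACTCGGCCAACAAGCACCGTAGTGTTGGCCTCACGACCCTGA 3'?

Complement each base (A↔T, G↔C): CTGATGAGCCGGTTGTTCGTGGCATCACAACCGGAGTGCTGGGACT. Then reverse.

5'-TCAGGGTCGTGAGGCCAACACTACGGTGCTTGTTGGCCGAGTAGTC-3'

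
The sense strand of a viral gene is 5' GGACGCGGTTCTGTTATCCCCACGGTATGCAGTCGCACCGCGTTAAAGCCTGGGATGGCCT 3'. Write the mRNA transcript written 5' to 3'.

The mRNA is synthesized from the template strand, so it matches the coding strand with T replaced by U.

5'-GGACGCGGUUCUGUUAUCCCCACGGUAUGCAGUCGCACCGCGUUAAAGCCUGGGAUGGCCU-3'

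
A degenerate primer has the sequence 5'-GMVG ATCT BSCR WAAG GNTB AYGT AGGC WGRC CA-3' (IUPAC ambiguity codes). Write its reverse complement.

5′-TGGYCWGCCTACRTVANCCTTWYGSVAGATCBKC-3′

Standard pairs A↔T, G↔C; ambiguity codes pair R↔Y, M↔K, W↔W, S↔S, B↔V, N↔N. Complement (CKBCTAGAVSGYWTTCCNAVTRCATCCGWCYGGT), then reverse for 5'→3'.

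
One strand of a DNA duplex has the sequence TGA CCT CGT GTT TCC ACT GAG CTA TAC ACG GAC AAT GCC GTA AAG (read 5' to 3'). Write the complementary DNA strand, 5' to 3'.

5'-CTTTACGGCATTGTCCGTGTATAGCTCAGTGGAAACACGAGGTCA-3'

The complement of TGACCTCGTGTTTCCACTGAGCTATACACGGACAATGCCGTAAAG is ACTGGAGCACAAAGGTGACTCGATATGTGCCTGTTACGGCATTTC (A↔T, G↔C). DNA strands are antiparallel, so the complementary strand runs 3'→5'; reversing gives the 5'→3' form.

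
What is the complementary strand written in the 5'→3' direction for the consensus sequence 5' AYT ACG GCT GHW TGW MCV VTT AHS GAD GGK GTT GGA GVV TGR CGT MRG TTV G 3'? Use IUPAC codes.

5′-CBAACYKACGYCABBCTCCAACMCCHTCSDTAABBGKWCAWDCAGCCGTART-3′

Standard pairs A↔T, G↔C; ambiguity codes pair R↔Y, M↔K, W↔W, S↔S, D↔H, V↔B. Complement (TRATGCCGACDWACWKGBBAATDSCTHCCMCAACCTCBBACYGCAKYCAABC), then reverse for 5'→3'.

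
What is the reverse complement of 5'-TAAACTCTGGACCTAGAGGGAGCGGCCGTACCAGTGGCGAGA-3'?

5'-TCTCGCCACTGGTACGGCCGCTCCCTCTAGGTCCAGAGTTTA-3'

Reading the sequence 3'→5' and pairing each base (A↔T, G↔C) gives the reverse complement directly.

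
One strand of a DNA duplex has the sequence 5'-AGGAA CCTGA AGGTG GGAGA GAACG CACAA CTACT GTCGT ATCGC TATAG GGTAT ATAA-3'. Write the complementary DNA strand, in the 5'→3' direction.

5'-TTATATACCCTATAGCGATACGACAGTAGTTGTGCGTTCTCTCCCACCTTCAGGTTCCT-3'

The complement of AGGAACCTGAAGGTGGGAGAGAACGCACAACTACTGTCGTATCGCTATAGGGTATATAA is TCCTTGGACTTCCACCCTCTCTTGCGTGTTGATGACAGCATAGCGATATCCCATATATT (A↔T, G↔C). DNA strands are antiparallel, so the complementary strand runs 3'→5'; reversing gives the 5'→3' form.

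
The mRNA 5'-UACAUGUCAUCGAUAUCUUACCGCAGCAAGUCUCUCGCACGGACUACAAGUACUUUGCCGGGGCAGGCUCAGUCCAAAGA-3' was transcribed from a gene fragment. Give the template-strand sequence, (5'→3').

5'-TCTTTGGACTGAGCCTGCCCCGGCAAAGTACTTGTAGTCCGTGCGAGAGACTTGCTGCGGTAAGATATCGATGACATGTA-3'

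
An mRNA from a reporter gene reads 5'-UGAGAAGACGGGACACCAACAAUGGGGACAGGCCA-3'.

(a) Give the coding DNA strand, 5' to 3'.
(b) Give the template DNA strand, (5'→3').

(a) 5'-TGAGAAGACGGGACACCAACAATGGGGACAGGCCA-3'
(b) 5'-TGGCCTGTCCCCATTGTTGGTGTCCCGTCTTCTCA-3'

(a) The coding strand matches the mRNA with U→T.
(b) The template strand is the reverse complement of the coding strand.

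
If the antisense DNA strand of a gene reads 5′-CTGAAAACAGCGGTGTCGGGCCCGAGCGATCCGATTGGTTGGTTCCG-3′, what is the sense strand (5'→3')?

The coding strand is complementary and antiparallel to the template: take the complement (A↔T, G↔C) and reverse.

5'-CGGAACCAACCAATCGGATCGCTCGGGCCCGACACCGCTGTTTTCAG-3'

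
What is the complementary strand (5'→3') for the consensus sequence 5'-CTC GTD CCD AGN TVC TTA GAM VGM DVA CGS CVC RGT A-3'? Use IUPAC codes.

Standard pairs A↔T, G↔C; ambiguity codes pair R↔Y, M↔K, S↔S, D↔H, V↔B, N↔N. Complement (GAGCAHGGHTCNABGAATCTKBCKHBTGCSGBGYCAT), then reverse for 5'→3'.

5'-TACYGBGSCGTBHKCBKTCTAAGBANCTHGGHACGAG-3'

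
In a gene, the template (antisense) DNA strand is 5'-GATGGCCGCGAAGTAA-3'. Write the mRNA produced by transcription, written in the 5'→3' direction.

5'-UUACUUCGCGGCCAUC-3'

The mRNA has the sequence of the coding strand (reverse complement of the template) with T→U. Reverse complement of GATGGCCGCGAAGTAA is TTACTTCGCGGCCATC; then T→U.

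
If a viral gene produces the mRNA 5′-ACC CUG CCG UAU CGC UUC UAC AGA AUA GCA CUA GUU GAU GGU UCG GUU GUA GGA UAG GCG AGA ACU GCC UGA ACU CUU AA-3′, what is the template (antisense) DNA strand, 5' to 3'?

5'-TTAAGAGTTCAGGCAGTTCTCGCCTATCCTACAACCGAACCATCAACTAGTGCTATTCTGTAGAAGCGATACGGCAGGGT-3'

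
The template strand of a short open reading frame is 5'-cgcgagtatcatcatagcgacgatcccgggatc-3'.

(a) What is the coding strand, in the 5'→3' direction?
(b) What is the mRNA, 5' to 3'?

(a) 5′-GATCCCGGGATCGTCGCTATGATGATACTCGCG-3′
(b) 5'-GAUCCCGGGAUCGUCGCUAUGAUGAUACUCGCG-3'

(a) The coding strand is the reverse complement of the template: complement GCGCTCATAGTAGTATCGCTGCTAGGGCCCTAG, then reverse.
(b) mRNA has the coding-strand sequence with T→U.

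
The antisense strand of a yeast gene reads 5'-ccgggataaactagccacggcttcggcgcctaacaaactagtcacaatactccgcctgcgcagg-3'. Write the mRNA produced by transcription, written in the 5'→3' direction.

5′-CCUGCGCAGGCGGAGUAUUGUGACUAGUUUGUUAGGCGCCGAAGCCGUGGCUAGUUUAUCCCGG-3′

The mRNA has the sequence of the coding strand (reverse complement of the template) with T→U. Reverse complement of CCGGGATAAACTAGCCACGGCTTCGGCGCCTAACAAACTAGTCACAATACTCCGCCTGCGCAGG is CCTGCGCAGGCGGAGTATTGTGACTAGTTTGTTAGGCGCCGAAGCCGTGGCTAGTTTATCCCGG; then T→U.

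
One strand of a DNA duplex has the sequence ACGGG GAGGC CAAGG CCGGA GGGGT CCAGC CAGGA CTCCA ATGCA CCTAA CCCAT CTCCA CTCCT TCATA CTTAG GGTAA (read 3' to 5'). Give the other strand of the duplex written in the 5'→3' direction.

5'-TGCCCCTCCGGTTCCGGCCTCCCCAGGTCGGTCCTGAGGTTACGTGGATTGGGTAGAGGTGAGGAAGTATGAATCCCATT-3'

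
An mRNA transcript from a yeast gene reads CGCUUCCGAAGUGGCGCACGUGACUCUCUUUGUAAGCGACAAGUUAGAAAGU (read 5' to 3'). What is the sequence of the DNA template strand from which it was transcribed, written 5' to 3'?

Replace U with T to get the coding DNA strand: CGCTTCCGAAGTGGCGCACGTGACTCTCTTTGTAAGCGACAAGTTAGAAAGT. The template strand is its reverse complement (complement GCGAAGGCTTCACCGCGTGCACTGAGAGAAACATTCGCTGTTCAATCTTTCA, then reverse).

5'-ACTTTCTAACTTGTCGCTTACAAAGAGAGTCACGTGCGCCACTTCGGAAGCG-3'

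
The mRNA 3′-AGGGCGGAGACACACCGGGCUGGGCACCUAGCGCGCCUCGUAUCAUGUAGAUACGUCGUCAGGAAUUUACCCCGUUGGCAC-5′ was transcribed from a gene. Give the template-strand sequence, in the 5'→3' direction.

5'-TCCCGCCTCTGTGTGGCCCGACCCGTGGATCGCGCGGAGCATAGTACATCTATGCAGCAGTCCTTAAATGGGGCAACCGTG-3'

Written 5'→3' the mRNA is CACGGUUGCCCCAUUUAAGGACUGCUGCAUAGAUGUACUAUGCUCCGCGCGAUCCACGGGUCGGGCCACACAGAGGCGGGA, so the coding DNA strand is CACGGTTGCCCCATTTAAGGACTGCTGCATAGATGTACTATGCTCCGCGCGATCCACGGGTCGGGCCACACAGAGGCGGGA. The template is its reverse complement.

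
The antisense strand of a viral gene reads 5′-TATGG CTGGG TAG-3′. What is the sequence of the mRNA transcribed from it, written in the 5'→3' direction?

RNA polymerase reads the template 3'→5' and synthesizes mRNA 5'→3' by base-pairing (A→U, T→A, G↔C). The complement of the template is ATACCGACCCATC; antiparallel, so 5'→3' the coding strand is CTACCCAGCCATA. Replace T with U for the mRNA.

5'-CUACCCAGCCAUA-3'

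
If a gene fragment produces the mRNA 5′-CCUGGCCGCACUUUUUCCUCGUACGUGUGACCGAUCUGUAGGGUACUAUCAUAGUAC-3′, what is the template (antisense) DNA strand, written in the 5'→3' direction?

Replace U with T to get the coding DNA strand: CCTGGCCGCACTTTTTCCTCGTACGTGTGACCGATCTGTAGGGTACTATCATAGTAC. The template strand is its reverse complement (complement GGACCGGCGTGAAAAAGGAGCATGCACACTGGCTAGACATCCCATGATAGTATCATG, then reverse).

5'-GTACTATGATAGTACCCTACAGATCGGTCACACGTACGAGGAAAAAGTGCGGCCAGG-3'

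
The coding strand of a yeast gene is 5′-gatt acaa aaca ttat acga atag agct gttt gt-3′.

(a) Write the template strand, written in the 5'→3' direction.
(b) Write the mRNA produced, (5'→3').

(a) 5'-ACAAACAGCTCTATTCGTATAATGTTTTGTAATC-3'
(b) 5'-GAUUACAAAACAUUAUACGAAUAGAGCUGUUUGU-3'

(a) The template strand is the reverse complement of the coding strand: complement CTAATGTTTTGTAATATGCTTATCTCGACAAACA, then reverse.
(b) mRNA matches the coding strand with T→U.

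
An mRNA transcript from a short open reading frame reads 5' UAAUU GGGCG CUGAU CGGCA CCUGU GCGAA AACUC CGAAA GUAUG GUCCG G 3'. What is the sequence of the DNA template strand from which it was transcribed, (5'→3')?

Replace U with T to get the coding DNA strand: TAATTGGGCGCTGATCGGCACCTGTGCGAAAACTCCGAAAGTATGGTCCGG. The template strand is its reverse complement (complement ATTAACCCGCGACTAGCCGTGGACACGCTTTTGAGGCTTTCATACCAGGCC, then reverse).

5'-CCGGACCATACTTTCGGAGTTTTCGCACAGGTGCCGATCAGCGCCCAATTA-3'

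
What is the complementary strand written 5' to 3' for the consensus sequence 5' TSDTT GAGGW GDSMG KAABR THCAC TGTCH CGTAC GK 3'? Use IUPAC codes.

Standard pairs A↔T, G↔C; ambiguity codes pair R↔Y, M↔K, W↔W, S↔S, B↔V, D↔H. Complement (ASHAACTCCWCHSKCMTTVYADGTGACAGDGCATGCM), then reverse for 5'→3'.

5′-MCGTACGDGACAGTGDAYVTTMCKSHCWCCTCAAHSA-3′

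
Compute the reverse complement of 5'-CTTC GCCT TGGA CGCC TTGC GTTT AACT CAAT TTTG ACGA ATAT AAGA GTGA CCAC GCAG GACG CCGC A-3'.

5'-TGCGGCGTCCTGCGTGGTCACTCTTATATTCGTCAAAATTGAGTTAAACGCAAGGCGTCCAAGGCGAAG-3'

Reading the sequence 3'→5' and pairing each base (A↔T, G↔C) gives the reverse complement directly.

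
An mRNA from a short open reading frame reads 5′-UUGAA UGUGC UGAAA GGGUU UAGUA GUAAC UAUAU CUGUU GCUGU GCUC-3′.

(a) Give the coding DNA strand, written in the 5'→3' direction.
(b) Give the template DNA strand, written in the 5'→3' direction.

(a) 5'-TTGAATGTGCTGAAAGGGTTTAGTAGTAACTATATCTGTTGCTGTGCTC-3'
(b) 5'-GAGCACAGCAACAGATATAGTTACTACTAAACCCTTTCAGCACATTCAA-3'

(a) The coding strand matches the mRNA with U→T.
(b) The template strand is the reverse complement of the coding strand.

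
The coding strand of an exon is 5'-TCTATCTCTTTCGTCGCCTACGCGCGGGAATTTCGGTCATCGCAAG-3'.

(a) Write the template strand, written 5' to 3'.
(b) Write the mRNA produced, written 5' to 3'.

(a) The template strand is the reverse complement of the coding strand: complement AGATAGAGAAAGCAGCGGATGCGCGCCCTTAAAGCCAGTAGCGTTC, then reverse.
(b) mRNA matches the coding strand with T→U.

(a) 5'-CTTGCGATGACCGAAATTCCCGCGCGTAGGCGACGAAAGAGATAGA-3'
(b) 5'-UCUAUCUCUUUCGUCGCCUACGCGCGGGAAUUUCGGUCAUCGCAAG-3'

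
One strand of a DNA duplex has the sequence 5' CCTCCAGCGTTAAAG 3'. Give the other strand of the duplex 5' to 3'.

5'-CTTTAACGCTGGAGG-3'

Pairing A↔T and G↔C gives GGAGGTCGCAATTTC, running 3'→5'. Reverse for the 5'→3' convention.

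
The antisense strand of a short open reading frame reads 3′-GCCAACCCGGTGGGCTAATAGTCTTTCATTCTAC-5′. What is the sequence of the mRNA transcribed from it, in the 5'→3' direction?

5′-CGGUUGGGCCACCCGAUUAUCAGAAAGUAAGAUG-3′

Reading the template 3'→5' as shown, RNA polymerase pairs each base (A→U, T→A, G↔C) to build mRNA 5'→3' directly.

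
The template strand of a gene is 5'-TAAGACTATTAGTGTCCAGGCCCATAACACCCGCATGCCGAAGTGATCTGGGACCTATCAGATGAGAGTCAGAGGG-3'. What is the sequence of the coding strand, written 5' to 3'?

The coding strand is complementary and antiparallel to the template: take the complement (A↔T, G↔C) and reverse.

5'-CCCTCTGACTCTCATCTGATAGGTCCCAGATCACTTCGGCATGCGGGTGTTATGGGCCTGGACACTAATAGTCTTA-3'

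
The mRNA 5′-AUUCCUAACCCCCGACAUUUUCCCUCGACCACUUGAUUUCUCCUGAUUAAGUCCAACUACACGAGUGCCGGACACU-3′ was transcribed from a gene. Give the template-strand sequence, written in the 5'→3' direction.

5'-AGTGTCCGGCACTCGTGTAGTTGGACTTAATCAGGAGAAATCAAGTGGTCGAGGGAAAATGTCGGGGGTTAGGAAT-3'

Replace U with T to get the coding DNA strand: ATTCCTAACCCCCGACATTTTCCCTCGACCACTTGATTTCTCCTGATTAAGTCCAACTACACGAGTGCCGGACACT. The template strand is its reverse complement (complement TAAGGATTGGGGGCTGTAAAAGGGAGCTGGTGAACTAAAGAGGACTAATTCAGGTTGATGTGCTCACGGCCTGTGA, then reverse).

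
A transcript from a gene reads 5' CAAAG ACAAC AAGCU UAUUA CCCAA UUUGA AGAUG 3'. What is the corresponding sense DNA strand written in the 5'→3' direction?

The coding DNA strand has the same 5'→3' sequence as the mRNA with U replaced by T.

5'-CAAAGACAACAAGCTTATTACCCAATTTGAAGATG-3'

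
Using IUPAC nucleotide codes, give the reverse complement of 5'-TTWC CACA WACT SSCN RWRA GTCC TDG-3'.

5'-CHAGGACTYWYNGSSAGTWTGTGGWAA-3'

Standard pairs A↔T, G↔C; ambiguity codes pair R↔Y, W↔W, S↔S, D↔H, N↔N. Complement (AAWGGTGTWTGASSGNYWYTCAGGAHC), then reverse for 5'→3'.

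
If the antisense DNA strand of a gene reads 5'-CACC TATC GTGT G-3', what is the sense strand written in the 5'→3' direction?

5'-CACACGATAGGTG-3'

The coding strand is complementary and antiparallel to the template: take the complement (A↔T, G↔C) and reverse.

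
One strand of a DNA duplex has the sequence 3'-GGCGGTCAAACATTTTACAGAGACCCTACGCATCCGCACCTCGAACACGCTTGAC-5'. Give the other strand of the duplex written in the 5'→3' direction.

5'-CCGCCAGTTTGTAAAATGTCTCTGGGATGCGTAGGCGTGGAGCTTGTGCGAACTG-3'

The strand is given 3'→5', so its complement runs 5'→3' in the same left-to-right order: pair each base A↔T, G↔C.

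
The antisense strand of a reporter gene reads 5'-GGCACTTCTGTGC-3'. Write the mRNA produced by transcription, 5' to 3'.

5′-GCACAGAAGUGCC-3′

The mRNA has the sequence of the coding strand (reverse complement of the template) with T→U. Reverse complement of GGCACTTCTGTGC is GCACAGAAGTGCC; then T→U.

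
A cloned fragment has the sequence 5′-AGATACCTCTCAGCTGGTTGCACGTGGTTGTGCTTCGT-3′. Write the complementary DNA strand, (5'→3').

5′-ACGAAGCACAACCACGTGCAACCAGCTGAGAGGTATCT-3′

Pairing A↔T and G↔C gives TCTATGGAGAGTCGACCAACGTGCACCAACACGAAGCA, running 3'→5'. Reverse for the 5'→3' convention.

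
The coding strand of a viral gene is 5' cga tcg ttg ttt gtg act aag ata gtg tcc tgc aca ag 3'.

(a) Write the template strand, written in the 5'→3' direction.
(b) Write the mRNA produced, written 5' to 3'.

(a) The template strand is the reverse complement of the coding strand: complement GCTAGCAACAAACACTGATTCTATCACAGGACGTGTTC, then reverse.
(b) mRNA matches the coding strand with T→U.

(a) 5'-CTTGTGCAGGACACTATCTTAGTCACAAACAACGATCG-3'
(b) 5'-CGAUCGUUGUUUGUGACUAAGAUAGUGUCCUGCACAAG-3'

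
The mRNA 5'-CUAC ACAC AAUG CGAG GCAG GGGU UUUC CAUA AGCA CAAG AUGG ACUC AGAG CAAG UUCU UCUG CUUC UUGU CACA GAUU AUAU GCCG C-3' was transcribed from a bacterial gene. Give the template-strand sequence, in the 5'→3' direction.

Replace U with T to get the coding DNA strand: CTACACACAATGCGAGGCAGGGGTTTTCCATAAGCACAAGATGGACTCAGAGCAAGTTCTTCTGCTTCTTGTCACAGATTATATGCCGC. The template strand is its reverse complement (complement GATGTGTGTTACGCTCCGTCCCCAAAAGGTATTCGTGTTCTACCTGAGTCTCGTTCAAGAAGACGAAGAACAGTGTCTAATATACGGCG, then reverse).

5'-GCGGCATATAATCTGTGACAAGAAGCAGAAGAACTTGCTCTGAGTCCATCTTGTGCTTATGGAAAACCCCTGCCTCGCATTGTGTGTAG-3'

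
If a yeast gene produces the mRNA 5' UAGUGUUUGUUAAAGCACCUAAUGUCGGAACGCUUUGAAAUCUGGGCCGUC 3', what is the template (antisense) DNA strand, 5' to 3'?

Replace U with T to get the coding DNA strand: TAGTGTTTGTTAAAGCACCTAATGTCGGAACGCTTTGAAATCTGGGCCGTC. The template strand is its reverse complement (complement ATCACAAACAATTTCGTGGATTACAGCCTTGCGAAACTTTAGACCCGGCAG, then reverse).

5′-GACGGCCCAGATTTCAAAGCGTTCCGACATTAGGTGCTTTAACAAACACTA-3′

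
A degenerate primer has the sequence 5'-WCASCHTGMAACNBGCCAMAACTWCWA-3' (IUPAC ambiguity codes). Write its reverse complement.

5'-TWGWAGTTKTGGCVNGTTKCADGSTGW-3'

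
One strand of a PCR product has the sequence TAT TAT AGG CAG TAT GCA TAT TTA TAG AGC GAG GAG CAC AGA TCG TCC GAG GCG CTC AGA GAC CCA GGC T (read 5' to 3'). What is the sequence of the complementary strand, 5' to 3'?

5'-AGCCTGGGTCTCTGAGCGCCTCGGACGATCTGTGCTCCTCGCTCTATAAATATGCATACTGCCTATAATA-3'

Pairing A↔T and G↔C gives ATAATATCCGTCATACGTATAAATATCTCGCTCCTCGTGTCTAGCAGGCTCCGCGAGTCTCTGGGTCCGA, running 3'→5'. Reverse for the 5'→3' convention.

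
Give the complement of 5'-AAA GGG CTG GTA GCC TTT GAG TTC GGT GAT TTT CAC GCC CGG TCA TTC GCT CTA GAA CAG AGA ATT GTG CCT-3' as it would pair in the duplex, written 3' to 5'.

3'-TTTCCCGACCATCGGAAACTCAAGCCACTAAAAGTGCGGGCCAGTAAGCGAGATCTTGTCTCTTAACACGGA-5'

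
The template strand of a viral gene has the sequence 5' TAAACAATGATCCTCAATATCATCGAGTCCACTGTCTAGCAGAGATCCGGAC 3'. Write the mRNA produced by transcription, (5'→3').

RNA polymerase reads the template 3'→5' and synthesizes mRNA 5'→3' by base-pairing (A→U, T→A, G↔C). The complement of the template is ATTTGTTACTAGGAGTTATAGTAGCTCAGGTGACAGATCGTCTCTAGGCCTG; antiparallel, so 5'→3' the coding strand is GTCCGGATCTCTGCTAGACAGTGGACTCGATGATATTGAGGATCATTGTTTA. Replace T with U for the mRNA.

5'-GUCCGGAUCUCUGCUAGACAGUGGACUCGAUGAUAUUGAGGAUCAUUGUUUA-3'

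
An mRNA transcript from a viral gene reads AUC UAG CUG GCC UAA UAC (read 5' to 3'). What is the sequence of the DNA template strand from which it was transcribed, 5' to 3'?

Replace U with T to get the coding DNA strand: ATCTAGCTGGCCTAATAC. The template strand is its reverse complement (complement TAGATCGACCGGATTATG, then reverse).

5′-GTATTAGGCCAGCTAGAT-3′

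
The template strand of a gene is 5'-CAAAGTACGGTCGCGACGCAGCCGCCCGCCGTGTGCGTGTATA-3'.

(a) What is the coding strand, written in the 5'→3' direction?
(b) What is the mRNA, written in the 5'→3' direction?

(a) 5'-TATACACGCACACGGCGGGCGGCTGCGTCGCGACCGTACTTTG-3'
(b) 5'-UAUACACGCACACGGCGGGCGGCUGCGUCGCGACCGUACUUUG-3'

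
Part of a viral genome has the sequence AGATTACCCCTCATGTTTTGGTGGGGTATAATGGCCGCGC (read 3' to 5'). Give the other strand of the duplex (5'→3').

The strand is given 3'→5', so its complement runs 5'→3' in the same left-to-right order: pair each base A↔T, G↔C.

5′-TCTAATGGGGAGTACAAAACCACCCCATATTACCGGCGCG-3′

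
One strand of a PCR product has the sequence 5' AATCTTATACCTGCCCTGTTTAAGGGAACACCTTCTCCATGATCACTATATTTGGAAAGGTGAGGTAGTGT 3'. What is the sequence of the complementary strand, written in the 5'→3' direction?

5'-ACACTACCTCACCTTTCCAAATATAGTGATCATGGAGAAGGTGTTCCCTTAAACAGGGCAGGTATAAGATT-3'

The complement of AATCTTATACCTGCCCTGTTTAAGGGAACACCTTCTCCATGATCACTATATTTGGAAAGGTGAGGTAGTGT is TTAGAATATGGACGGGACAAATTCCCTTGTGGAAGAGGTACTAGTGATATAAACCTTTCCACTCCATCACA (A↔T, G↔C). DNA strands are antiparallel, so the complementary strand runs 3'→5'; reversing gives the 5'→3' form.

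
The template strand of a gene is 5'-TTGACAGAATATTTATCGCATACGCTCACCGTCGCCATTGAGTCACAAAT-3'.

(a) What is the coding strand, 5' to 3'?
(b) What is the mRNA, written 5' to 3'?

(a) 5'-ATTTGTGACTCAATGGCGACGGTGAGCGTATGCGATAAATATTCTGTCAA-3'
(b) 5′-AUUUGUGACUCAAUGGCGACGGUGAGCGUAUGCGAUAAAUAUUCUGUCAA-3′

(a) The coding strand is the reverse complement of the template: complement AACTGTCTTATAAATAGCGTATGCGAGTGGCAGCGGTAACTCAGTGTTTA, then reverse.
(b) mRNA has the coding-strand sequence with T→U.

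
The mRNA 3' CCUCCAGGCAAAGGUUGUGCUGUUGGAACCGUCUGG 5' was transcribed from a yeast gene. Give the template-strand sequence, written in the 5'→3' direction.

5'-GGAGGTCCGTTTCCAACACGACAACCTTGGCAGACC-3'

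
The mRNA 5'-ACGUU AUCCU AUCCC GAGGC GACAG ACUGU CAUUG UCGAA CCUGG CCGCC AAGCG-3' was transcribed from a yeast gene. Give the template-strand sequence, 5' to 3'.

Replace U with T to get the coding DNA strand: ACGTTATCCTATCCCGAGGCGACAGACTGTCATTGTCGAACCTGGCCGCCAAGCG. The template strand is its reverse complement (complement TGCAATAGGATAGGGCTCCGCTGTCTGACAGTAACAGCTTGGACCGGCGGTTCGC, then reverse).

5′-CGCTTGGCGGCCAGGTTCGACAATGACAGTCTGTCGCCTCGGGATAGGATAACGT-3′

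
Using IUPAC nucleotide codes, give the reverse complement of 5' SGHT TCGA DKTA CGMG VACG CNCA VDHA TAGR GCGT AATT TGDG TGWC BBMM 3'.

5′-KKVVGWCACHCAAATTACGCYCTATDHBTGNGCGTBCKCGTAMHTCGAADCS-3′

Standard pairs A↔T, G↔C; ambiguity codes pair R↔Y, M↔K, W↔W, S↔S, B↔V, D↔H, N↔N. Complement (SCDAAGCTHMATGCKCBTGCGNGTBHDTATCYCGCATTAAACHCACWGVVKK), then reverse for 5'→3'.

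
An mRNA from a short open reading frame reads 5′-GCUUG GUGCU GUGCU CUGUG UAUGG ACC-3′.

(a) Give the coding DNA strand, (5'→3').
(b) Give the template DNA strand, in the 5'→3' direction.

(a) 5'-GCTTGGTGCTGTGCTCTGTGTATGGACC-3'
(b) 5′-GGTCCATACACAGAGCACAGCACCAAGC-3′

(a) The coding strand matches the mRNA with U→T.
(b) The template strand is the reverse complement of the coding strand.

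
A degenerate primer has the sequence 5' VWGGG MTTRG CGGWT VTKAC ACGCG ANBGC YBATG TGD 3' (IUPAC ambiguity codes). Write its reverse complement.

Standard pairs A↔T, G↔C; ambiguity codes pair R↔Y, M↔K, W↔W, B↔V, D↔H, N↔N. Complement (BWCCCKAAYCGCCWABAMTGTGCGCTNVCGRVTACACH), then reverse for 5'→3'.

5'-HCACATVRGCVNTCGCGTGTMABAWCCGCYAAKCCCWB-3'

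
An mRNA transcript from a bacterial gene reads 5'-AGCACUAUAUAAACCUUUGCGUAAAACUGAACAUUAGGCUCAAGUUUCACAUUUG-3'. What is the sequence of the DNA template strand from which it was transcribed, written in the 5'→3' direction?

Replace U with T to get the coding DNA strand: AGCACTATATAAACCTTTGCGTAAAACTGAACATTAGGCTCAAGTTTCACATTTG. The template strand is its reverse complement (complement TCGTGATATATTTGGAAACGCATTTTGACTTGTAATCCGAGTTCAAAGTGTAAAC, then reverse).

5′-CAAATGTGAAACTTGAGCCTAATGTTCAGTTTTACGCAAAGGTTTATATAGTGCT-3′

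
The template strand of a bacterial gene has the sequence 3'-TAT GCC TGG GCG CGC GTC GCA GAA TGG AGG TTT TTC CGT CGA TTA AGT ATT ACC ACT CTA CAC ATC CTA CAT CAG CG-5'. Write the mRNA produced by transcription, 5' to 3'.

Reading the template 3'→5' as shown, RNA polymerase pairs each base (A→U, T→A, G↔C) to build mRNA 5'→3' directly.

5′-AUACGGACCCGCGCGCAGCGUCUUACCUCCAAAAAGGCAGCUAAUUCAUAAUGGUGAGAUGUGUAGGAUGUAGUCGC-3′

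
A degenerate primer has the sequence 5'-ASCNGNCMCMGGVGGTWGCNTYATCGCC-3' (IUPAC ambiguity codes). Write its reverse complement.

Standard pairs A↔T, G↔C; ambiguity codes pair Y↔R, M↔K, W↔W, S↔S, V↔B, N↔N. Complement (TSGNCNGKGKCCBCCAWCGNARTAGCGG), then reverse for 5'→3'.

5'-GGCGATRANGCWACCBCCKGKGNCNGST-3'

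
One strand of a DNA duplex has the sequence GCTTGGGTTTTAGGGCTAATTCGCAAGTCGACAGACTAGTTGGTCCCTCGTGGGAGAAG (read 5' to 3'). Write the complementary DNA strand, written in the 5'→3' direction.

Pairing A↔T and G↔C gives CGAACCCAAAATCCCGATTAAGCGTTCAGCTGTCTGATCAACCAGGGAGCACCCTCTTC, running 3'→5'. Reverse for the 5'→3' convention.

5'-CTTCTCCCACGAGGGACCAACTAGTCTGTCGACTTGCGAATTAGCCCTAAAACCCAAGC-3'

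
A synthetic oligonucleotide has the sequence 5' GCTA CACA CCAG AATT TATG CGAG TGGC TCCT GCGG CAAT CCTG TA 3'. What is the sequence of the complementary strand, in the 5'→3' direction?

The complement of GCTACACACCAGAATTTATGCGAGTGGCTCCTGCGGCAATCCTGTA is CGATGTGTGGTCTTAAATACGCTCACCGAGGACGCCGTTAGGACAT (A↔T, G↔C). DNA strands are antiparallel, so the complementary strand runs 3'→5'; reversing gives the 5'→3' form.

5'-TACAGGATTGCCGCAGGAGCCACTCGCATAAATTCTGGTGTGTAGC-3'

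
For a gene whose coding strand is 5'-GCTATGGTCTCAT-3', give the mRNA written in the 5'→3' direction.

5'-GCUAUGGUCUCAU-3'

mRNA has the coding-strand sequence with U in place of T.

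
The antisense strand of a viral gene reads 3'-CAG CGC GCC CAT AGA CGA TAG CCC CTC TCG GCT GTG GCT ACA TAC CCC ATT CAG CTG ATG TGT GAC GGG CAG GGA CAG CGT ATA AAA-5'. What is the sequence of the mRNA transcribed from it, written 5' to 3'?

Reading the template 3'→5' as shown, RNA polymerase pairs each base (A→U, T→A, G↔C) to build mRNA 5'→3' directly.

5'-GUCGCGCGGGUAUCUGCUAUCGGGGAGAGCCGACACCGAUGUAUGGGGUAAGUCGACUACACACUGCCCGUCCCUGUCGCAUAUUUU-3'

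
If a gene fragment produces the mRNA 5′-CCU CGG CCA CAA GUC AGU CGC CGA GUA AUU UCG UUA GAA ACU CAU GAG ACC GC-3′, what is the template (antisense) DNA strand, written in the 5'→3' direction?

5'-GCGGTCTCATGAGTTTCTAACGAAATTACTCGGCGACTGACTTGTGGCCGAGG-3'

Replace U with T to get the coding DNA strand: CCTCGGCCACAAGTCAGTCGCCGAGTAATTTCGTTAGAAACTCATGAGACCGC. The template strand is its reverse complement (complement GGAGCCGGTGTTCAGTCAGCGGCTCATTAAAGCAATCTTTGAGTACTCTGGCG, then reverse).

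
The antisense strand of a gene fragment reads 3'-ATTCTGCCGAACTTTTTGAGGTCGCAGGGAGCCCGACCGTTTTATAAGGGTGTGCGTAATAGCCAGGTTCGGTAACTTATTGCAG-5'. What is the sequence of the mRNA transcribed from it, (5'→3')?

Reading the template 3'→5' as shown, RNA polymerase pairs each base (A→U, T→A, G↔C) to build mRNA 5'→3' directly.

5'-UAAGACGGCUUGAAAAACUCCAGCGUCCCUCGGGCUGGCAAAAUAUUCCCACACGCAUUAUCGGUCCAAGCCAUUGAAUAACGUC-3'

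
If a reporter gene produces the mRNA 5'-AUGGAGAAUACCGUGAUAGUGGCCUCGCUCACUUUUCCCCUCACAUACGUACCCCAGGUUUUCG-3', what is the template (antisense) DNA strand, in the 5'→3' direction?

5'-CGAAAACCTGGGGTACGTATGTGAGGGGAAAAGTGAGCGAGGCCACTATCACGGTATTCTCCAT-3'

Replace U with T to get the coding DNA strand: ATGGAGAATACCGTGATAGTGGCCTCGCTCACTTTTCCCCTCACATACGTACCCCAGGTTTTCG. The template strand is its reverse complement (complement TACCTCTTATGGCACTATCACCGGAGCGAGTGAAAAGGGGAGTGTATGCATGGGGTCCAAAAGC, then reverse).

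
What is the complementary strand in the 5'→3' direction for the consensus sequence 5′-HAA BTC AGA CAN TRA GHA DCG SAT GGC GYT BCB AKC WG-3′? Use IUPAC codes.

5'-CWGMTVGVARCGCCATSCGHTDCTYANTGTCTGAVTTD-3'

Standard pairs A↔T, G↔C; ambiguity codes pair R↔Y, K↔M, W↔W, S↔S, B↔V, D↔H, N↔N. Complement (DTTVAGTCTGTNAYTCDTHGCSTACCGCRAVGVTMGWC), then reverse for 5'→3'.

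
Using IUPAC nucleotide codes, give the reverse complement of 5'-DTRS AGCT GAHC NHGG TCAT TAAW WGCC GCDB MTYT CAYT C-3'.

5′-GARTGARAKVHGCGGCWWTTAATGACCDNGDTCAGCTSYAH-3′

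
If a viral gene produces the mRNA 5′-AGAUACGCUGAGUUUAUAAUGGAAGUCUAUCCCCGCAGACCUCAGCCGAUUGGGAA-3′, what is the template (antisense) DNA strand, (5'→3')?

Replace U with T to get the coding DNA strand: AGATACGCTGAGTTTATAATGGAAGTCTATCCCCGCAGACCTCAGCCGATTGGGAA. The template strand is its reverse complement (complement TCTATGCGACTCAAATATTACCTTCAGATAGGGGCGTCTGGAGTCGGCTAACCCTT, then reverse).

5'-TTCCCAATCGGCTGAGGTCTGCGGGGATAGACTTCCATTATAAACTCAGCGTATCT-3'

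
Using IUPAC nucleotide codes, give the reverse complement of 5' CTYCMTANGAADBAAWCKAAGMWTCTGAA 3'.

5'-TTCAGAWKCTTMGWTTVHTTCNTAKGRAG-3'

Standard pairs A↔T, G↔C; ambiguity codes pair Y↔R, M↔K, W↔W, B↔V, D↔H, N↔N. Complement (GARGKATNCTTHVTTWGMTTCKWAGACTT), then reverse for 5'→3'.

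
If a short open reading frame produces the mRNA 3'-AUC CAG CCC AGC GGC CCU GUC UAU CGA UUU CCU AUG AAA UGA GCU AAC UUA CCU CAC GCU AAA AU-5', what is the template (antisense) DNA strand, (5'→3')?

5'-TAGGTCGGGTCGCCGGGACAGATAGCTAAAGGATACTTTACTCGATTGAATGGAGTGCGATTTTA-3'

Written 5'→3' the mRNA is UAAAAUCGCACUCCAUUCAAUCGAGUAAAGUAUCCUUUAGCUAUCUGUCCCGGCGACCCGACCUA, so the coding DNA strand is TAAAATCGCACTCCATTCAATCGAGTAAAGTATCCTTTAGCTATCTGTCCCGGCGACCCGACCTA. The template is its reverse complement.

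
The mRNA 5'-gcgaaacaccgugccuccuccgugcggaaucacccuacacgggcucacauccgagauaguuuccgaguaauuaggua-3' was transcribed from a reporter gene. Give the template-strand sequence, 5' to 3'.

5'-TACCTAATTACTCGGAAACTATCTCGGATGTGAGCCCGTGTAGGGTGATTCCGCACGGAGGAGGCACGGTGTTTCGC-3'

Replace U with T to get the coding DNA strand: GCGAAACACCGTGCCTCCTCCGTGCGGAATCACCCTACACGGGCTCACATCCGAGATAGTTTCCGAGTAATTAGGTA. The template strand is its reverse complement (complement CGCTTTGTGGCACGGAGGAGGCACGCCTTAGTGGGATGTGCCCGAGTGTAGGCTCTATCAAAGGCTCATTAATCCAT, then reverse).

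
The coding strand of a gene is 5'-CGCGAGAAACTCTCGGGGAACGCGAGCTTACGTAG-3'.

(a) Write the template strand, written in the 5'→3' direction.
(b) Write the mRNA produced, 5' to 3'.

(a) 5'-CTACGTAAGCTCGCGTTCCCCGAGAGTTTCTCGCG-3'
(b) 5'-CGCGAGAAACUCUCGGGGAACGCGAGCUUACGUAG-3'

(a) The template strand is the reverse complement of the coding strand: complement GCGCTCTTTGAGAGCCCCTTGCGCTCGAATGCATC, then reverse.
(b) mRNA matches the coding strand with T→U.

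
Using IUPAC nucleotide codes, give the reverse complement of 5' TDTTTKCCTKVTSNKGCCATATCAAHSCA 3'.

5'-TGSDTTGATATGGCMNSABMAGGMAAAHA-3'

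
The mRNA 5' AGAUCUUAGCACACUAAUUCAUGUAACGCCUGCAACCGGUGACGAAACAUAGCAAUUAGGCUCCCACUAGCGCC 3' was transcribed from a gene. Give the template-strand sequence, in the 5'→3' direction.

Replace U with T to get the coding DNA strand: AGATCTTAGCACACTAATTCATGTAACGCCTGCAACCGGTGACGAAACATAGCAATTAGGCTCCCACTAGCGCC. The template strand is its reverse complement (complement TCTAGAATCGTGTGATTAAGTACATTGCGGACGTTGGCCACTGCTTTGTATCGTTAATCCGAGGGTGATCGCGG, then reverse).

5'-GGCGCTAGTGGGAGCCTAATTGCTATGTTTCGTCACCGGTTGCAGGCGTTACATGAATTAGTGTGCTAAGATCT-3'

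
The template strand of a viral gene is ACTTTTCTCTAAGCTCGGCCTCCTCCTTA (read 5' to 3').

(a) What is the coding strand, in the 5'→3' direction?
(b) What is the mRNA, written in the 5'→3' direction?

(a) The coding strand is the reverse complement of the template: complement TGAAAAGAGATTCGAGCCGGAGGAGGAAT, then reverse.
(b) mRNA has the coding-strand sequence with T→U.

(a) 5'-TAAGGAGGAGGCCGAGCTTAGAGAAAAGT-3'
(b) 5'-UAAGGAGGAGGCCGAGCUUAGAGAAAAGU-3'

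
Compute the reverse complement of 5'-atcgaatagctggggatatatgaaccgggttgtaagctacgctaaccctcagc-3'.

5'-GCTGAGGGTTAGCGTAGCTTACAACCCGGTTCATATATCCCCAGCTATTCGAT-3'

Reading the sequence 3'→5' and pairing each base (A↔T, G↔C) gives the reverse complement directly.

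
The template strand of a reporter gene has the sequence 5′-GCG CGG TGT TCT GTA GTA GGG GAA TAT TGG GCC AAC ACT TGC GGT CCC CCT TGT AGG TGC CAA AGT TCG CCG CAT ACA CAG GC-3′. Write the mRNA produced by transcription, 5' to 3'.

5'-GCCUGUGUAUGCGGCGAACUUUGGCACCUACAAGGGGGACCGCAAGUGUUGGCCCAAUAUUCCCCUACUACAGAACACCGCGC-3'

The mRNA has the sequence of the coding strand (reverse complement of the template) with T→U. Reverse complement of GCGCGGTGTTCTGTAGTAGGGGAATATTGGGCCAACACTTGCGGTCCCCCTTGTAGGTGCCAAAGTTCGCCGCATACACAGGC is GCCTGTGTATGCGGCGAACTTTGGCACCTACAAGGGGGACCGCAAGTGTTGGCCCAATATTCCCCTACTACAGAACACCGCGC; then T→U.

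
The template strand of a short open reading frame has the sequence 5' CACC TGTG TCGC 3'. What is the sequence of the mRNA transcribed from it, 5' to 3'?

5'-GCGACACAGGUG-3'

RNA polymerase reads the template 3'→5' and synthesizes mRNA 5'→3' by base-pairing (A→U, T→A, G↔C). The complement of the template is GTGGACACAGCG; antiparallel, so 5'→3' the coding strand is GCGACACAGGTG. Replace T with U for the mRNA.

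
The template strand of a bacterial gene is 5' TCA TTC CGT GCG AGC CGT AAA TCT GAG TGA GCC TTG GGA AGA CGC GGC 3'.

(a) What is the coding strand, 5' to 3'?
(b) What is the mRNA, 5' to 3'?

(a) 5'-GCCGCGTCTTCCCAAGGCTCACTCAGATTTACGGCTCGCACGGAATGA-3'
(b) 5'-GCCGCGUCUUCCCAAGGCUCACUCAGAUUUACGGCUCGCACGGAAUGA-3'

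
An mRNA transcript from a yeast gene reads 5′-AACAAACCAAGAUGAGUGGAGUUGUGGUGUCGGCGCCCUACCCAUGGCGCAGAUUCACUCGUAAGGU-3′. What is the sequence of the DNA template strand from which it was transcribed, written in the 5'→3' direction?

5'-ACCTTACGAGTGAATCTGCGCCATGGGTAGGGCGCCGACACCACAACTCCACTCATCTTGGTTTGTT-3'

Replace U with T to get the coding DNA strand: AACAAACCAAGATGAGTGGAGTTGTGGTGTCGGCGCCCTACCCATGGCGCAGATTCACTCGTAAGGT. The template strand is its reverse complement (complement TTGTTTGGTTCTACTCACCTCAACACCACAGCCGCGGGATGGGTACCGCGTCTAAGTGAGCATTCCA, then reverse).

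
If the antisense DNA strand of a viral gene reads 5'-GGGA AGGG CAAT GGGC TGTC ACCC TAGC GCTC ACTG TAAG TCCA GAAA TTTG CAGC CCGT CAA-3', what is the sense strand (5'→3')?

The coding strand is complementary and antiparallel to the template: take the complement (A↔T, G↔C) and reverse.

5'-TTGACGGGCTGCAAATTTCTGGACTTACAGTGAGCGCTAGGGTGACAGCCCATTGCCCTTCCC-3'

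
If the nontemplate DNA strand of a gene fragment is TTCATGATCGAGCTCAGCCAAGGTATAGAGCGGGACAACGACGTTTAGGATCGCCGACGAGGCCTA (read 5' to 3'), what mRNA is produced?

5′-UUCAUGAUCGAGCUCAGCCAAGGUAUAGAGCGGGACAACGACGUUUAGGAUCGCCGACGAGGCCUA-3′

The mRNA is synthesized from the template strand, so it matches the coding strand with T replaced by U.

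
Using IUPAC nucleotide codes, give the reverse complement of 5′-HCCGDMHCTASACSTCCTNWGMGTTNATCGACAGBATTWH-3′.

5'-DWAATVCTGTCGATNAACKCWNAGGASGTSTAGDKHCGGD-3'

Standard pairs A↔T, G↔C; ambiguity codes pair M↔K, W↔W, S↔S, B↔V, D↔H, N↔N. Complement (DGGCHKDGATSTGSAGGANWCKCAANTAGCTGTCVTAAWD), then reverse for 5'→3'.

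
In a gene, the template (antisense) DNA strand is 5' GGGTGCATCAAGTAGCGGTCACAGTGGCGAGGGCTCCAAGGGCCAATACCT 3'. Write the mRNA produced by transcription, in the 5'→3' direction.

5′-AGGUAUUGGCCCUUGGAGCCCUCGCCACUGUGACCGCUACUUGAUGCACCC-3′

RNA polymerase reads the template 3'→5' and synthesizes mRNA 5'→3' by base-pairing (A→U, T→A, G↔C). The complement of the template is CCCACGTAGTTCATCGCCAGTGTCACCGCTCCCGAGGTTCCCGGTTATGGA; antiparallel, so 5'→3' the coding strand is AGGTATTGGCCCTTGGAGCCCTCGCCACTGTGACCGCTACTTGATGCACCC. Replace T with U for the mRNA.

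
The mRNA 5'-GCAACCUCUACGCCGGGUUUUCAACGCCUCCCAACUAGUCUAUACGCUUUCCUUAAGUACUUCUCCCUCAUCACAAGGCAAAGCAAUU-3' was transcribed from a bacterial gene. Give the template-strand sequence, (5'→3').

5'-AATTGCTTTGCCTTGTGATGAGGGAGAAGTACTTAAGGAAAGCGTATAGACTAGTTGGGAGGCGTTGAAAACCCGGCGTAGAGGTTGC-3'

Replace U with T to get the coding DNA strand: GCAACCTCTACGCCGGGTTTTCAACGCCTCCCAACTAGTCTATACGCTTTCCTTAAGTACTTCTCCCTCATCACAAGGCAAAGCAATT. The template strand is its reverse complement (complement CGTTGGAGATGCGGCCCAAAAGTTGCGGAGGGTTGATCAGATATGCGAAAGGAATTCATGAAGAGGGAGTAGTGTTCCGTTTCGTTAA, then reverse).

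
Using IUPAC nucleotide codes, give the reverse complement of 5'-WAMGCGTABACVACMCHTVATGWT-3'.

Standard pairs A↔T, G↔C; ambiguity codes pair M↔K, W↔W, B↔V, H↔D. Complement (WTKCGCATVTGBTGKGDABTACWA), then reverse for 5'→3'.

5'-AWCATBADGKGTBGTVTACGCKTW-3'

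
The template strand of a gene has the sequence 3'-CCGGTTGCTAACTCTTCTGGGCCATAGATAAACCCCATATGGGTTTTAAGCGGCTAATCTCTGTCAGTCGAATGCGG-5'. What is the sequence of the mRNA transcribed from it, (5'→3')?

Reading the template 3'→5' as shown, RNA polymerase pairs each base (A→U, T→A, G↔C) to build mRNA 5'→3' directly.

5'-GGCCAACGAUUGAGAAGACCCGGUAUCUAUUUGGGGUAUACCCAAAAUUCGCCGAUUAGAGACAGUCAGCUUACGCC-3'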